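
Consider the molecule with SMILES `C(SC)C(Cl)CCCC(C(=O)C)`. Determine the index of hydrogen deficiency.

Atom tally by fragment:
  CH3SCH2 → C:2 H:5 S:1
  CH(Cl) → C:1 H:1 Cl:1
  CH2 → C:1 H:2
  CH2 → C:1 H:2
  CH2 → C:1 H:2
  CH2COCH3 → C:3 H:5 O:1
Element totals:
  C: 9
  H: 17
  Cl: 1
  O: 1
  S: 1
Molecular formula: C9H17ClOS.
DoU = (2C + 2 + N − H − X) / 2 = (2·9 + 2 + 0 − 17 − 1) / 2 = 1.

1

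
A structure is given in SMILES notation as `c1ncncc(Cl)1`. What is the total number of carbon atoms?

4

Atom tally by fragment:
  pyrimidine ring core → C:4 H:4 N:2
  (− 1 ring H displaced by substituents)
  + Cl → Cl:1
Element totals:
  C: 4
  H: 3
  Cl: 1
  N: 2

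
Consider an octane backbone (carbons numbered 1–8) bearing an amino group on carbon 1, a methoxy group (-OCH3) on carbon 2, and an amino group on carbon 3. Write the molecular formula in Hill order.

C9H22N2O

Atom tally by fragment:
  H2NCH2 → C:1 H:4 N:1
  CH(OCH3) → C:2 H:4 O:1
  CH(NH2) → C:1 H:3 N:1
  CH2 → C:1 H:2
  CH2 → C:1 H:2
  CH2 → C:1 H:2
  CH2 → C:1 H:2
  CH3 → C:1 H:3
Element totals:
  C: 9
  H: 22
  N: 2
  O: 1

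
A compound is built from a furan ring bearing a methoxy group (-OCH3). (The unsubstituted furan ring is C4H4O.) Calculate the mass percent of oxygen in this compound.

Atom tally by fragment:
  furan ring core → C:4 H:4 O:1
  (− 1 ring H displaced by substituents)
  + OCH3 → C:1 H:3 O:1
Element totals:
  C: 5
  H: 6
  O: 2
Molecular formula: C5H6O2.
Molar mass = 98.101 g/mol.
Mass from O: 2 × 15.999 = 31.998 g/mol.
%O = 31.998 / 98.101 × 100 = 32.62%.

32.62%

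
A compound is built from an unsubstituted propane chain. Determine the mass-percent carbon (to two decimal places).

Atom tally by fragment:
  CH3 → C:1 H:3
  CH2 → C:1 H:2
  CH3 → C:1 H:3
Element totals:
  C: 3
  H: 8
Molecular formula: C3H8.
Molar mass = 44.097 g/mol.
Mass from C: 3 × 12.011 = 36.033 g/mol.
%C = 36.033 / 44.097 × 100 = 81.71%.

81.71%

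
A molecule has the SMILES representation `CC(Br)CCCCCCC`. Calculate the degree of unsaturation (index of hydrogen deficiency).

Atom tally by fragment:
  CH3 → C:1 H:3
  CH(Br) → C:1 H:1 Br:1
  CH2 → C:1 H:2
  CH2 → C:1 H:2
  CH2 → C:1 H:2
  CH2 → C:1 H:2
  CH2 → C:1 H:2
  CH2 → C:1 H:2
  CH3 → C:1 H:3
Element totals:
  C: 9
  H: 19
  Br: 1
Molecular formula: C9H19Br.
DoU = (2C + 2 + N − H − X) / 2 = (2·9 + 2 + 0 − 19 − 1) / 2 = 0.

0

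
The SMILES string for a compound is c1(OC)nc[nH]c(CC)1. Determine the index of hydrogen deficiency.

Atom tally by fragment:
  imidazole ring core → C:3 H:4 N:2
  (− 2 ring H displaced by substituents)
  + OCH3 → C:1 H:3 O:1
  + C2H5 → C:2 H:5
Element totals:
  C: 6
  H: 10
  N: 2
  O: 1
Molecular formula: C6H10N2O.
DoU = (2C + 2 + N − H − X) / 2 = (2·6 + 2 + 2 − 10 − 0) / 2 = 3.

3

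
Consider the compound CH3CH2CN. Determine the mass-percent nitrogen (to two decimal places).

Atom tally by fragment:
  CH3 → C:1 H:3
  CH2CN → C:2 H:2 N:1
Element totals:
  C: 3
  H: 5
  N: 1
Molecular formula: C3H5N.
Molar mass = 55.080 g/mol.
Mass from N: 1 × 14.007 = 14.007 g/mol.
%N = 14.007 / 55.080 × 100 = 25.43%.

25.43%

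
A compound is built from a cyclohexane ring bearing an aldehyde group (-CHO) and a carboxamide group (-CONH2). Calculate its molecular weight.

155.20 g/mol

Atom tally by fragment:
  cyclohexane ring core → C:6 H:12
  (− 2 ring H displaced by substituents)
  + CHO → C:1 H:1 O:1
  + CONH2 → C:1 H:2 O:1 N:1
Element totals:
  C: 8
  H: 13
  N: 1
  O: 2
Molecular formula: C8H13NO2.
  M = 8(12.011) + 13(1.008) + 14.007 + 2(15.999)
    = 96.088 + 13.104 + 14.007 + 31.998 = 155.197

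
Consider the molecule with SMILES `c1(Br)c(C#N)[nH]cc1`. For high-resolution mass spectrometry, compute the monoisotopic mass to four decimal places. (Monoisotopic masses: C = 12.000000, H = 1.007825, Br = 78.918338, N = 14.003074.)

Atom tally by fragment:
  pyrrole ring core → C:4 H:5 N:1
  (− 2 ring H displaced by substituents)
  + Br → Br:1
  + CN → C:1 N:1
Element totals:
  C: 5
  H: 3
  Br: 1
  N: 2
Molecular formula: C5H3BrN2.
  M = 5(12.0) + 3(1.007825) + 78.918338 + 2(14.003074)
    = 60.000000 + 3.023475 + 78.918338 + 28.006148 = 169.947961

169.9480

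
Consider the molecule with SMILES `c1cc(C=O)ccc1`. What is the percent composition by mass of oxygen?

15.08%

Atom tally by fragment:
  benzene ring core → C:6 H:6
  (− 1 ring H displaced by substituents)
  + CHO → C:1 H:1 O:1
Element totals:
  C: 7
  H: 6
  O: 1
Molecular formula: C7H6O.
Molar mass = 106.124 g/mol.
Mass from O: 1 × 15.999 = 15.999 g/mol.
%O = 15.999 / 106.124 × 100 = 15.08%.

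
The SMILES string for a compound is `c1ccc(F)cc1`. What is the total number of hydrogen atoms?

5

Atom tally by fragment:
  benzene ring core → C:6 H:6
  (− 1 ring H displaced by substituents)
  + F → F:1
Element totals:
  C: 6
  H: 5
  F: 1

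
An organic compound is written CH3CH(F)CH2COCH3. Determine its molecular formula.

C5H9FO

Atom tally by fragment:
  CH3 → C:1 H:3
  CH(F) → C:1 H:1 F:1
  CH2COCH3 → C:3 H:5 O:1
Element totals:
  C: 5
  H: 9
  F: 1
  O: 1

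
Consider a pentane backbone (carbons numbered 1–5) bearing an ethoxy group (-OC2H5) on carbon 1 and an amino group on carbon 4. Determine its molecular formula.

C7H17NO

Atom tally by fragment:
  C2H5OCH2 → C:3 H:7 O:1
  CH2 → C:1 H:2
  CH2 → C:1 H:2
  CH(NH2) → C:1 H:3 N:1
  CH3 → C:1 H:3
Element totals:
  C: 7
  H: 17
  N: 1
  O: 1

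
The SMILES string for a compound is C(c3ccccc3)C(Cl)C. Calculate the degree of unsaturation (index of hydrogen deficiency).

Atom tally by fragment:
  C6H5CH2 → C:7 H:7
  CH(Cl) → C:1 H:1 Cl:1
  CH3 → C:1 H:3
Element totals:
  C: 9
  H: 11
  Cl: 1
Molecular formula: C9H11Cl.
DoU = (2C + 2 + N − H − X) / 2 = (2·9 + 2 + 0 − 11 − 1) / 2 = 4.

4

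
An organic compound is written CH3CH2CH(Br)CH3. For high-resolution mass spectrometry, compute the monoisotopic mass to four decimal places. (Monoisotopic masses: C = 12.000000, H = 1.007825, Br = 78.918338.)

135.9888

Element totals:
  C: 4
  H: 9
  Br: 1
Molecular formula: C4H9Br.
  M = 4(12.0) + 9(1.007825) + 78.918338
    = 48.000000 + 9.070425 + 78.918338 = 135.988763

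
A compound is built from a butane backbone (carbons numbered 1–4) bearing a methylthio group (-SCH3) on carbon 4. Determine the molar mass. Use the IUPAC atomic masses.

104.21 g/mol

Atom tally by fragment:
  CH3 → C:1 H:3
  CH2 → C:1 H:2
  CH2 → C:1 H:2
  CH2SCH3 → C:2 H:5 S:1
Element totals:
  C: 5
  H: 12
  S: 1
Molecular formula: C5H12S.
  M = 5(12.011) + 12(1.008) + 32.06
    = 60.055 + 12.096 + 32.060 = 104.211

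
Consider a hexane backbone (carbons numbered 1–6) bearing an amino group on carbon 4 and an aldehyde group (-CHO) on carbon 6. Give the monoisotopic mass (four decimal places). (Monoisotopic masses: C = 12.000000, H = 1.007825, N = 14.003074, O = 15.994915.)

Atom tally by fragment:
  CH3 → C:1 H:3
  CH2 → C:1 H:2
  CH2 → C:1 H:2
  CH(NH2) → C:1 H:3 N:1
  CH2 → C:1 H:2
  CH2CHO → C:2 H:3 O:1
Element totals:
  C: 7
  H: 15
  N: 1
  O: 1
Molecular formula: C7H15NO.
  M = 7(12.0) + 15(1.007825) + 14.003074 + 15.994915
    = 84.000000 + 15.117375 + 14.003074 + 15.994915 = 129.115364

129.1154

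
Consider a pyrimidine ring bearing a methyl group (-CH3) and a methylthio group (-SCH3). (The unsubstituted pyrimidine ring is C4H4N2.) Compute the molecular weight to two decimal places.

140.20 g/mol

Atom tally by fragment:
  pyrimidine ring core → C:4 H:4 N:2
  (− 2 ring H displaced by substituents)
  + CH3 → C:1 H:3
  + SCH3 → C:1 H:3 S:1
Element totals:
  C: 6
  H: 8
  N: 2
  S: 1
Molecular formula: C6H8N2S.
  M = 6(12.011) + 8(1.008) + 2(14.007) + 32.06
    = 72.066 + 8.064 + 28.014 + 32.060 = 140.204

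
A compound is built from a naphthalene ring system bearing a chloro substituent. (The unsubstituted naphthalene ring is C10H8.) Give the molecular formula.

C10H7Cl

Atom tally by fragment:
  naphthalene ring system core → C:10 H:8
  (− 1 ring H displaced by substituents)
  + Cl → Cl:1
Element totals:
  C: 10
  H: 7
  Cl: 1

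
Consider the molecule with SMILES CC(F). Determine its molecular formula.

C2H5F

Atom tally by fragment:
  CH3 → C:1 H:3
  CH2F → C:1 H:2 F:1
Element totals:
  C: 2
  H: 5
  F: 1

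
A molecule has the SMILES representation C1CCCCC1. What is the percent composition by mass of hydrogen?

14.37%

Atom tally by fragment:
  cyclohexane ring core → C:6 H:12
Element totals:
  C: 6
  H: 12
Molecular formula: C6H12.
Molar mass = 84.162 g/mol.
Mass from H: 12 × 1.008 = 12.096 g/mol.
%H = 12.096 / 84.162 × 100 = 14.37%.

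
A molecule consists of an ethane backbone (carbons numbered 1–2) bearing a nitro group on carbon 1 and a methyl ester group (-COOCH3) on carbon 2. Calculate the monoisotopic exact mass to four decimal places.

Atom tally by fragment:
  O2NCH2 → C:1 H:2 N:1 O:2
  CH2COOCH3 → C:3 H:5 O:2
Element totals:
  C: 4
  H: 7
  N: 1
  O: 4
Molecular formula: C4H7NO4.
  M = 4(12.0) + 7(1.007825) + 14.003074 + 4(15.994915)
    = 48.000000 + 7.054775 + 14.003074 + 63.979660 = 133.037509

133.0375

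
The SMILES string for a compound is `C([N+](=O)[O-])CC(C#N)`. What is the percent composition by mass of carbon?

42.11%

Atom tally by fragment:
  O2NCH2 → C:1 H:2 N:1 O:2
  CH2 → C:1 H:2
  CH2CN → C:2 H:2 N:1
Element totals:
  C: 4
  H: 6
  N: 2
  O: 2
Molecular formula: C4H6N2O2.
Molar mass = 114.104 g/mol.
Mass from C: 4 × 12.011 = 48.044 g/mol.
%C = 48.044 / 114.104 × 100 = 42.11%.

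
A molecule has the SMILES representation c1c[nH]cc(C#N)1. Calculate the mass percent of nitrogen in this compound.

Atom tally by fragment:
  pyrrole ring core → C:4 H:5 N:1
  (− 1 ring H displaced by substituents)
  + CN → C:1 N:1
Element totals:
  C: 5
  H: 4
  N: 2
Molecular formula: C5H4N2.
Molar mass = 92.101 g/mol.
Mass from N: 2 × 14.007 = 28.014 g/mol.
%N = 28.014 / 92.101 × 100 = 30.42%.

30.42%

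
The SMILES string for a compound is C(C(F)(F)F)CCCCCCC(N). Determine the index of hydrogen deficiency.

Atom tally by fragment:
  F3CCH2 → C:2 H:2 F:3
  CH2 → C:1 H:2
  CH2 → C:1 H:2
  CH2 → C:1 H:2
  CH2 → C:1 H:2
  CH2 → C:1 H:2
  CH2 → C:1 H:2
  CH2NH2 → C:1 H:4 N:1
Element totals:
  C: 9
  H: 18
  F: 3
  N: 1
Molecular formula: C9H18F3N.
DoU = (2C + 2 + N − H − X) / 2 = (2·9 + 2 + 1 − 18 − 3) / 2 = 0.

0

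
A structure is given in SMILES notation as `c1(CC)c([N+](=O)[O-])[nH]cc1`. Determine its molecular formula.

C6H8N2O2

Atom tally by fragment:
  pyrrole ring core → C:4 H:5 N:1
  (− 2 ring H displaced by substituents)
  + C2H5 → C:2 H:5
  + NO2 → N:1 O:2
Element totals:
  C: 6
  H: 8
  N: 2
  O: 2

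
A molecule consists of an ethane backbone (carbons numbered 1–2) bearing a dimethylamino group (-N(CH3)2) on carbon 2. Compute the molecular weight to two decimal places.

Atom tally by fragment:
  CH3 → C:1 H:3
  CH2N(CH3)2 → C:3 H:8 N:1
Element totals:
  C: 4
  H: 11
  N: 1
Molecular formula: C4H11N.
  M = 4(12.011) + 11(1.008) + 14.007
    = 48.044 + 11.088 + 14.007 = 73.139

73.14 g/mol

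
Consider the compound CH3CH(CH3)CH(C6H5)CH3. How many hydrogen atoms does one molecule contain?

Atom tally by fragment:
  CH3 → C:1 H:3
  CH(CH3) → C:2 H:4
  CH(C6H5) → C:7 H:6
  CH3 → C:1 H:3
Element totals:
  C: 11
  H: 16

16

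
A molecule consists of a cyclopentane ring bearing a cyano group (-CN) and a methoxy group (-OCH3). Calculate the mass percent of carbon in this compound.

67.17%

Atom tally by fragment:
  cyclopentane ring core → C:5 H:10
  (− 2 ring H displaced by substituents)
  + CN → C:1 N:1
  + OCH3 → C:1 H:3 O:1
Element totals:
  C: 7
  H: 11
  N: 1
  O: 1
Molecular formula: C7H11NO.
Molar mass = 125.171 g/mol.
Mass from C: 7 × 12.011 = 84.077 g/mol.
%C = 84.077 / 125.171 × 100 = 67.17%.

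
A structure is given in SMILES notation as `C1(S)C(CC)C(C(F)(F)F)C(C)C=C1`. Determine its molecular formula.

Atom tally by fragment:
  cyclohexene ring core → C:6 H:10
  (− 4 ring H displaced by substituents)
  + SH → S:1 H:1
  + C2H5 → C:2 H:5
  + CF3 → C:1 F:3
  + CH3 → C:1 H:3
Element totals:
  C: 10
  H: 15
  F: 3
  S: 1

C10H15F3S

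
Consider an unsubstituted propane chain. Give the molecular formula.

Atom tally by fragment:
  CH3 → C:1 H:3
  CH2 → C:1 H:2
  CH3 → C:1 H:3
Element totals:
  C: 3
  H: 8

C3H8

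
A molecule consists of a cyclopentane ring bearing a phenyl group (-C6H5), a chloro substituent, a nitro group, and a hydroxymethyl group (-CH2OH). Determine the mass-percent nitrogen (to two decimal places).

5.48%

Atom tally by fragment:
  cyclopentane ring core → C:5 H:10
  (− 4 ring H displaced by substituents)
  + C6H5 → C:6 H:5
  + Cl → Cl:1
  + NO2 → N:1 O:2
  + CH2OH → C:1 H:3 O:1
Element totals:
  C: 12
  H: 14
  Cl: 1
  N: 1
  O: 3
Molecular formula: C12H14ClNO3.
Molar mass = 255.698 g/mol.
Mass from N: 1 × 14.007 = 14.007 g/mol.
%N = 14.007 / 255.698 × 100 = 5.48%.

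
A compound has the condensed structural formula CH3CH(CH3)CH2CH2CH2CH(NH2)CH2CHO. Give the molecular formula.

Atom tally by fragment:
  CH3 → C:1 H:3
  CH(CH3) → C:2 H:4
  CH2 → C:1 H:2
  CH2 → C:1 H:2
  CH2 → C:1 H:2
  CH(NH2) → C:1 H:3 N:1
  CH2CHO → C:2 H:3 O:1
Element totals:
  C: 9
  H: 19
  N: 1
  O: 1

C9H19NO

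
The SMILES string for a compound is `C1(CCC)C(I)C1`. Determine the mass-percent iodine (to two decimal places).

60.41%

Atom tally by fragment:
  cyclopropane ring core → C:3 H:6
  (− 2 ring H displaced by substituents)
  + CH2CH2CH3 → C:3 H:7
  + I → I:1
Element totals:
  C: 6
  H: 11
  I: 1
Molecular formula: C6H11I.
Molar mass = 210.058 g/mol.
Mass from I: 1 × 126.904 = 126.904 g/mol.
%I = 126.904 / 210.058 × 100 = 60.41%.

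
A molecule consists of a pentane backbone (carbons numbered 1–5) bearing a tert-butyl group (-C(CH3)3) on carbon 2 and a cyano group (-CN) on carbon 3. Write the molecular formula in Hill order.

Atom tally by fragment:
  CH3 → C:1 H:3
  CH(C(CH3)3) → C:5 H:10
  CH(CN) → C:2 H:1 N:1
  CH2 → C:1 H:2
  CH3 → C:1 H:3
Element totals:
  C: 10
  H: 19
  N: 1

C10H19N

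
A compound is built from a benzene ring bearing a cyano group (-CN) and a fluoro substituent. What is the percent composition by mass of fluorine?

15.69%

Atom tally by fragment:
  benzene ring core → C:6 H:6
  (− 2 ring H displaced by substituents)
  + CN → C:1 N:1
  + F → F:1
Element totals:
  C: 7
  H: 4
  F: 1
  N: 1
Molecular formula: C7H4FN.
Molar mass = 121.114 g/mol.
Mass from F: 1 × 18.998 = 18.998 g/mol.
%F = 18.998 / 121.114 × 100 = 15.69%.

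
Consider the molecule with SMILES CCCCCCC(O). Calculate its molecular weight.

116.20 g/mol

Atom tally by fragment:
  CH3 → C:1 H:3
  CH2 → C:1 H:2
  CH2 → C:1 H:2
  CH2 → C:1 H:2
  CH2 → C:1 H:2
  CH2 → C:1 H:2
  CH2OH → C:1 H:3 O:1
Element totals:
  C: 7
  H: 16
  O: 1
Molecular formula: C7H16O.
  M = 7(12.011) + 16(1.008) + 15.999
    = 84.077 + 16.128 + 15.999 = 116.204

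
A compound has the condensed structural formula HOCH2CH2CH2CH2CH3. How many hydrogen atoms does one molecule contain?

12

Atom tally by fragment:
  HOCH2CH2 → C:2 H:5 O:1
  CH2 → C:1 H:2
  CH2 → C:1 H:2
  CH3 → C:1 H:3
Element totals:
  C: 5
  H: 12
  O: 1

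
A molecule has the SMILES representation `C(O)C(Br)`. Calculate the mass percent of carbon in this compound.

Atom tally by fragment:
  HOCH2 → C:1 H:3 O:1
  CH2Br → C:1 H:2 Br:1
Element totals:
  C: 2
  H: 5
  Br: 1
  O: 1
Molecular formula: C2H5BrO.
Molar mass = 124.965 g/mol.
Mass from C: 2 × 12.011 = 24.022 g/mol.
%C = 24.022 / 124.965 × 100 = 19.22%.

19.22%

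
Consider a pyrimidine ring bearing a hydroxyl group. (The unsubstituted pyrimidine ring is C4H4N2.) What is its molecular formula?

C4H4N2O

Atom tally by fragment:
  pyrimidine ring core → C:4 H:4 N:2
  (− 1 ring H displaced by substituents)
  + OH → O:1 H:1
Element totals:
  C: 4
  H: 4
  N: 2
  O: 1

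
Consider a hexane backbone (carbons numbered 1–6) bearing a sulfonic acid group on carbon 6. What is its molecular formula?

C6H14O3S

Atom tally by fragment:
  CH3 → C:1 H:3
  CH2 → C:1 H:2
  CH2 → C:1 H:2
  CH2 → C:1 H:2
  CH2 → C:1 H:2
  CH2SO3H → C:1 H:3 S:1 O:3
Element totals:
  C: 6
  H: 14
  O: 3
  S: 1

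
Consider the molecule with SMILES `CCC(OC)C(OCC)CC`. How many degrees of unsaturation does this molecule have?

0

Atom tally by fragment:
  CH3 → C:1 H:3
  CH2 → C:1 H:2
  CH(OCH3) → C:2 H:4 O:1
  CH(OC2H5) → C:3 H:6 O:1
  CH2 → C:1 H:2
  CH3 → C:1 H:3
Element totals:
  C: 9
  H: 20
  O: 2
Molecular formula: C9H20O2.
DoU = (2C + 2 + N − H − X) / 2 = (2·9 + 2 + 0 − 20 − 0) / 2 = 0.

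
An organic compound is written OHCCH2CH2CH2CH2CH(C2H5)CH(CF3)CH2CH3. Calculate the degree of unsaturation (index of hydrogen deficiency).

1

Atom tally by fragment:
  OHCCH2 → C:2 H:3 O:1
  CH2 → C:1 H:2
  CH2 → C:1 H:2
  CH2 → C:1 H:2
  CH(C2H5) → C:3 H:6
  CH(CF3) → C:2 H:1 F:3
  CH2 → C:1 H:2
  CH3 → C:1 H:3
Element totals:
  C: 12
  H: 21
  F: 3
  O: 1
Molecular formula: C12H21F3O.
DoU = (2C + 2 + N − H − X) / 2 = (2·12 + 2 + 0 − 21 − 3) / 2 = 1.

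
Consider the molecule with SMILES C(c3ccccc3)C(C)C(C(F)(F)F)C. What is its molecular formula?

Atom tally by fragment:
  C6H5CH2 → C:7 H:7
  CH(CH3) → C:2 H:4
  CH(CF3) → C:2 H:1 F:3
  CH3 → C:1 H:3
Element totals:
  C: 12
  H: 15
  F: 3

C12H15F3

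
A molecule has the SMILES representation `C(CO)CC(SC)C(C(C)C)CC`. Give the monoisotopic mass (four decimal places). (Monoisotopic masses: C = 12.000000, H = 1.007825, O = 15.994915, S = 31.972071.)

Atom tally by fragment:
  HOCH2CH2 → C:2 H:5 O:1
  CH2 → C:1 H:2
  CH(SCH3) → C:2 H:4 S:1
  CH(CH(CH3)2) → C:4 H:8
  CH2 → C:1 H:2
  CH3 → C:1 H:3
Element totals:
  C: 11
  H: 24
  O: 1
  S: 1
Molecular formula: C11H24OS.
  M = 11(12.0) + 24(1.007825) + 15.994915 + 31.972071
    = 132.000000 + 24.187800 + 15.994915 + 31.972071 = 204.154786

204.1548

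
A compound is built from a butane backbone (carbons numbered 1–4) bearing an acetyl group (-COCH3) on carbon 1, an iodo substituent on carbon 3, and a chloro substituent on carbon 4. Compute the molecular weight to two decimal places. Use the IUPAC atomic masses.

Atom tally by fragment:
  CH3COCH2 → C:3 H:5 O:1
  CH2 → C:1 H:2
  CH(I) → C:1 H:1 I:1
  CH2Cl → C:1 H:2 Cl:1
Element totals:
  C: 6
  H: 10
  Cl: 1
  I: 1
  O: 1
Molecular formula: C6H10ClIO.
  M = 6(12.011) + 10(1.008) + 35.45 + 126.904 + 15.999
    = 72.066 + 10.080 + 35.450 + 126.904 + 15.999 = 260.499

260.50 g/mol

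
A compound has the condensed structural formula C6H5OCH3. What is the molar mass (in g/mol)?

Atom tally by fragment:
  benzene ring core → C:6 H:6
  (− 1 ring H displaced by substituents)
  + OCH3 → C:1 H:3 O:1
Element totals:
  C: 7
  H: 8
  O: 1
Molecular formula: C7H8O.
  M = 7(12.011) + 8(1.008) + 15.999
    = 84.077 + 8.064 + 15.999 = 108.140

108.14 g/mol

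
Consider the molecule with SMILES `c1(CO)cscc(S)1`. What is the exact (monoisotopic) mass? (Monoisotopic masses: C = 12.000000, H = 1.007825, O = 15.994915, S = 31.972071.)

145.9860

Atom tally by fragment:
  thiophene ring core → C:4 H:4 S:1
  (− 2 ring H displaced by substituents)
  + CH2OH → C:1 H:3 O:1
  + SH → S:1 H:1
Element totals:
  C: 5
  H: 6
  O: 1
  S: 2
Molecular formula: C5H6OS2.
  M = 5(12.0) + 6(1.007825) + 15.994915 + 2(31.972071)
    = 60.000000 + 6.046950 + 15.994915 + 63.944142 = 145.986007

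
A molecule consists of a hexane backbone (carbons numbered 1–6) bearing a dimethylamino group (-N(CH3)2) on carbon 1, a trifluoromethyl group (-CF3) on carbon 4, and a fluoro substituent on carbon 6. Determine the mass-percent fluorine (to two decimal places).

35.31%

Atom tally by fragment:
  (CH3)2NCH2 → C:3 H:8 N:1
  CH2 → C:1 H:2
  CH2 → C:1 H:2
  CH(CF3) → C:2 H:1 F:3
  CH2 → C:1 H:2
  CH2F → C:1 H:2 F:1
Element totals:
  C: 9
  H: 17
  F: 4
  N: 1
Molecular formula: C9H17F4N.
Molar mass = 215.234 g/mol.
Mass from F: 4 × 18.998 = 75.992 g/mol.
%F = 75.992 / 215.234 × 100 = 35.31%.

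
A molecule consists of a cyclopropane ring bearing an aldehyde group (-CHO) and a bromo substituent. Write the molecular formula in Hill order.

Atom tally by fragment:
  cyclopropane ring core → C:3 H:6
  (− 2 ring H displaced by substituents)
  + CHO → C:1 H:1 O:1
  + Br → Br:1
Element totals:
  C: 4
  H: 5
  Br: 1
  O: 1

C4H5BrO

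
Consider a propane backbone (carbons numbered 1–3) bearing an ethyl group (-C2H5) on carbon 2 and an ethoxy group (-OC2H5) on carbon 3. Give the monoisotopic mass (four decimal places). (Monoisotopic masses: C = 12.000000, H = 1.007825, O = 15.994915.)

116.1201

Atom tally by fragment:
  CH3 → C:1 H:3
  CH(C2H5) → C:3 H:6
  CH2OC2H5 → C:3 H:7 O:1
Element totals:
  C: 7
  H: 16
  O: 1
Molecular formula: C7H16O.
  M = 7(12.0) + 16(1.007825) + 15.994915
    = 84.000000 + 16.125200 + 15.994915 = 116.120115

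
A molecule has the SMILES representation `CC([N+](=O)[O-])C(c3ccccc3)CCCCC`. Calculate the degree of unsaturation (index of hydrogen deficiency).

5

Atom tally by fragment:
  CH3 → C:1 H:3
  CH(NO2) → C:1 H:1 N:1 O:2
  CH(C6H5) → C:7 H:6
  CH2 → C:1 H:2
  CH2 → C:1 H:2
  CH2 → C:1 H:2
  CH2 → C:1 H:2
  CH3 → C:1 H:3
Element totals:
  C: 14
  H: 21
  N: 1
  O: 2
Molecular formula: C14H21NO2.
DoU = (2C + 2 + N − H − X) / 2 = (2·14 + 2 + 1 − 21 − 0) / 2 = 5.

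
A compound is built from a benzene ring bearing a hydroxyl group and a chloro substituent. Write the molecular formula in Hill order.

Atom tally by fragment:
  benzene ring core → C:6 H:6
  (− 2 ring H displaced by substituents)
  + OH → O:1 H:1
  + Cl → Cl:1
Element totals:
  C: 6
  H: 5
  Cl: 1
  O: 1

C6H5ClO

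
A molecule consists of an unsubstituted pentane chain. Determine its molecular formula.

C5H12

Atom tally by fragment:
  CH3 → C:1 H:3
  CH2 → C:1 H:2
  CH2 → C:1 H:2
  CH2 → C:1 H:2
  CH3 → C:1 H:3
Element totals:
  C: 5
  H: 12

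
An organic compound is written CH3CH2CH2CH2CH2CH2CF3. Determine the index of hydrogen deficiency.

0

Atom tally by fragment:
  CH3 → C:1 H:3
  CH2 → C:1 H:2
  CH2 → C:1 H:2
  CH2 → C:1 H:2
  CH2 → C:1 H:2
  CH2CF3 → C:2 H:2 F:3
Element totals:
  C: 7
  H: 13
  F: 3
Molecular formula: C7H13F3.
DoU = (2C + 2 + N − H − X) / 2 = (2·7 + 2 + 0 − 13 − 3) / 2 = 0.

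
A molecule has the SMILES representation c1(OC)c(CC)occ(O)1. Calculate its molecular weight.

142.15 g/mol

Atom tally by fragment:
  furan ring core → C:4 H:4 O:1
  (− 3 ring H displaced by substituents)
  + OCH3 → C:1 H:3 O:1
  + C2H5 → C:2 H:5
  + OH → O:1 H:1
Element totals:
  C: 7
  H: 10
  O: 3
Molecular formula: C7H10O3.
  M = 7(12.011) + 10(1.008) + 3(15.999)
    = 84.077 + 10.080 + 47.997 = 142.154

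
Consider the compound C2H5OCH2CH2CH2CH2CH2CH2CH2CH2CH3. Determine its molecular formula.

C11H24O

Atom tally by fragment:
  C2H5OCH2 → C:3 H:7 O:1
  CH2 → C:1 H:2
  CH2 → C:1 H:2
  CH2 → C:1 H:2
  CH2 → C:1 H:2
  CH2 → C:1 H:2
  CH2 → C:1 H:2
  CH2 → C:1 H:2
  CH3 → C:1 H:3
Element totals:
  C: 11
  H: 24
  O: 1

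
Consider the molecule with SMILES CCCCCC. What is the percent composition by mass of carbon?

Atom tally by fragment:
  CH3 → C:1 H:3
  CH2 → C:1 H:2
  CH2 → C:1 H:2
  CH2 → C:1 H:2
  CH2 → C:1 H:2
  CH3 → C:1 H:3
Element totals:
  C: 6
  H: 14
Molecular formula: C6H14.
Molar mass = 86.178 g/mol.
Mass from C: 6 × 12.011 = 72.066 g/mol.
%C = 72.066 / 86.178 × 100 = 83.62%.

83.62%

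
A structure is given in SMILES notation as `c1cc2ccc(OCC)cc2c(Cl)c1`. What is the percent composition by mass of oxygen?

7.74%

Atom tally by fragment:
  naphthalene ring system core → C:10 H:8
  (− 2 ring H displaced by substituents)
  + OC2H5 → C:2 H:5 O:1
  + Cl → Cl:1
Element totals:
  C: 12
  H: 11
  Cl: 1
  O: 1
Molecular formula: C12H11ClO.
Molar mass = 206.669 g/mol.
Mass from O: 1 × 15.999 = 15.999 g/mol.
%O = 15.999 / 206.669 × 100 = 7.74%.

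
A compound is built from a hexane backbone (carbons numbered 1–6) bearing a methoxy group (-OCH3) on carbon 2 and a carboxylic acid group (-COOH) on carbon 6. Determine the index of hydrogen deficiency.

Atom tally by fragment:
  CH3 → C:1 H:3
  CH(OCH3) → C:2 H:4 O:1
  CH2 → C:1 H:2
  CH2 → C:1 H:2
  CH2 → C:1 H:2
  CH2COOH → C:2 H:3 O:2
Element totals:
  C: 8
  H: 16
  O: 3
Molecular formula: C8H16O3.
DoU = (2C + 2 + N − H − X) / 2 = (2·8 + 2 + 0 − 16 − 0) / 2 = 1.

1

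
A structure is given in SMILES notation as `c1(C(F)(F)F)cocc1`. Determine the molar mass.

136.07 g/mol

Atom tally by fragment:
  furan ring core → C:4 H:4 O:1
  (− 1 ring H displaced by substituents)
  + CF3 → C:1 F:3
Element totals:
  C: 5
  H: 3
  F: 3
  O: 1
Molecular formula: C5H3F3O.
  M = 5(12.011) + 3(1.008) + 3(18.998) + 15.999
    = 60.055 + 3.024 + 56.994 + 15.999 = 136.072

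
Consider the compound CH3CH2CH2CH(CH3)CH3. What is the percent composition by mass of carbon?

83.62%

Atom tally by fragment:
  CH3 → C:1 H:3
  CH2 → C:1 H:2
  CH2 → C:1 H:2
  CH(CH3) → C:2 H:4
  CH3 → C:1 H:3
Element totals:
  C: 6
  H: 14
Molecular formula: C6H14.
Molar mass = 86.178 g/mol.
Mass from C: 6 × 12.011 = 72.066 g/mol.
%C = 72.066 / 86.178 × 100 = 83.62%.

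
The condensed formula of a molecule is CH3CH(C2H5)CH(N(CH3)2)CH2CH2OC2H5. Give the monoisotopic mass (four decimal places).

Atom tally by fragment:
  CH3 → C:1 H:3
  CH(C2H5) → C:3 H:6
  CH(N(CH3)2) → C:3 H:7 N:1
  CH2 → C:1 H:2
  CH2OC2H5 → C:3 H:7 O:1
Element totals:
  C: 11
  H: 25
  N: 1
  O: 1
Molecular formula: C11H25NO.
  M = 11(12.0) + 25(1.007825) + 14.003074 + 15.994915
    = 132.000000 + 25.195625 + 14.003074 + 15.994915 = 187.193614

187.1936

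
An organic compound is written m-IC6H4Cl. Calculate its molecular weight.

238.45 g/mol

Element totals:
  C: 6
  H: 4
  Cl: 1
  I: 1
Molecular formula: C6H4ClI.
  M = 6(12.011) + 4(1.008) + 35.45 + 126.904
    = 72.066 + 4.032 + 35.450 + 126.904 = 238.452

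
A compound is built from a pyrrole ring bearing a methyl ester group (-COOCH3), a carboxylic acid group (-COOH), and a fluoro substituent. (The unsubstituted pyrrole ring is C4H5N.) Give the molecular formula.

C7H6FNO4

Atom tally by fragment:
  pyrrole ring core → C:4 H:5 N:1
  (− 3 ring H displaced by substituents)
  + COOCH3 → C:2 H:3 O:2
  + COOH → C:1 H:1 O:2
  + F → F:1
Element totals:
  C: 7
  H: 6
  F: 1
  N: 1
  O: 4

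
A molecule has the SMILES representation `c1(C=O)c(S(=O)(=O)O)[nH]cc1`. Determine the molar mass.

Atom tally by fragment:
  pyrrole ring core → C:4 H:5 N:1
  (− 2 ring H displaced by substituents)
  + CHO → C:1 H:1 O:1
  + SO3H → S:1 O:3 H:1
Element totals:
  C: 5
  H: 5
  N: 1
  O: 4
  S: 1
Molecular formula: C5H5NO4S.
  M = 5(12.011) + 5(1.008) + 14.007 + 4(15.999) + 32.06
    = 60.055 + 5.040 + 14.007 + 63.996 + 32.060 = 175.158

175.16 g/mol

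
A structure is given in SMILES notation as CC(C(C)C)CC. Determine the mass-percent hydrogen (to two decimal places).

16.10%

Atom tally by fragment:
  CH3 → C:1 H:3
  CH(CH(CH3)2) → C:4 H:8
  CH2 → C:1 H:2
  CH3 → C:1 H:3
Element totals:
  C: 7
  H: 16
Molecular formula: C7H16.
Molar mass = 100.205 g/mol.
Mass from H: 16 × 1.008 = 16.128 g/mol.
%H = 16.128 / 100.205 × 100 = 16.10%.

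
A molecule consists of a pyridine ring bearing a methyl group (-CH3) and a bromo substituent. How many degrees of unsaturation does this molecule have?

4

Atom tally by fragment:
  pyridine ring core → C:5 H:5 N:1
  (− 2 ring H displaced by substituents)
  + CH3 → C:1 H:3
  + Br → Br:1
Element totals:
  C: 6
  H: 6
  Br: 1
  N: 1
Molecular formula: C6H6BrN.
DoU = (2C + 2 + N − H − X) / 2 = (2·6 + 2 + 1 − 6 − 1) / 2 = 4.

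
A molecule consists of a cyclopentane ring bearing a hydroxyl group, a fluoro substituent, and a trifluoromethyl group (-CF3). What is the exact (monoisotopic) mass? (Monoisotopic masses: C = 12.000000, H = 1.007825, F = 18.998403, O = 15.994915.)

172.0511

Atom tally by fragment:
  cyclopentane ring core → C:5 H:10
  (− 3 ring H displaced by substituents)
  + OH → O:1 H:1
  + F → F:1
  + CF3 → C:1 F:3
Element totals:
  C: 6
  H: 8
  F: 4
  O: 1
Molecular formula: C6H8F4O.
  M = 6(12.0) + 8(1.007825) + 4(18.998403) + 15.994915
    = 72.000000 + 8.062600 + 75.993612 + 15.994915 = 172.051127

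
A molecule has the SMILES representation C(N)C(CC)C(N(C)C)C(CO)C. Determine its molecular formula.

Atom tally by fragment:
  H2NCH2 → C:1 H:4 N:1
  CH(C2H5) → C:3 H:6
  CH(N(CH3)2) → C:3 H:7 N:1
  CH(CH2OH) → C:2 H:4 O:1
  CH3 → C:1 H:3
Element totals:
  C: 10
  H: 24
  N: 2
  O: 1

C10H24N2O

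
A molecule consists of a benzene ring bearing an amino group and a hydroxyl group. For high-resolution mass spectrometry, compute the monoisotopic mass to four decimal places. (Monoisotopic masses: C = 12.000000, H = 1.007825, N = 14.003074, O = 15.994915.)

Atom tally by fragment:
  benzene ring core → C:6 H:6
  (− 2 ring H displaced by substituents)
  + NH2 → N:1 H:2
  + OH → O:1 H:1
Element totals:
  C: 6
  H: 7
  N: 1
  O: 1
Molecular formula: C6H7NO.
  M = 6(12.0) + 7(1.007825) + 14.003074 + 15.994915
    = 72.000000 + 7.054775 + 14.003074 + 15.994915 = 109.052764

109.0528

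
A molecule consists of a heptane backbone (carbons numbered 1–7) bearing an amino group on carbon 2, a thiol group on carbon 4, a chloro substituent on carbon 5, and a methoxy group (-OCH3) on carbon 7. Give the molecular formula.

Atom tally by fragment:
  CH3 → C:1 H:3
  CH(NH2) → C:1 H:3 N:1
  CH2 → C:1 H:2
  CH(SH) → C:1 H:2 S:1
  CH(Cl) → C:1 H:1 Cl:1
  CH2 → C:1 H:2
  CH2OCH3 → C:2 H:5 O:1
Element totals:
  C: 8
  H: 18
  Cl: 1
  N: 1
  O: 1
  S: 1

C8H18ClNOS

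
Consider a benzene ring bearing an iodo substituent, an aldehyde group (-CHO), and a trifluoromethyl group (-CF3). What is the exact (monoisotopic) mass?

Atom tally by fragment:
  benzene ring core → C:6 H:6
  (− 3 ring H displaced by substituents)
  + I → I:1
  + CHO → C:1 H:1 O:1
  + CF3 → C:1 F:3
Element totals:
  C: 8
  H: 4
  F: 3
  I: 1
  O: 1
Molecular formula: C8H4F3IO.
  M = 8(12.0) + 4(1.007825) + 3(18.998403) + 126.904472 + 15.994915
    = 96.000000 + 4.031300 + 56.995209 + 126.904472 + 15.994915 = 299.925896

299.9259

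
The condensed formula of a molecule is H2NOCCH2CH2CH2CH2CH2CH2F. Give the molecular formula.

C7H14FNO

Atom tally by fragment:
  H2NOCCH2 → C:2 H:4 O:1 N:1
  CH2 → C:1 H:2
  CH2 → C:1 H:2
  CH2 → C:1 H:2
  CH2 → C:1 H:2
  CH2F → C:1 H:2 F:1
Element totals:
  C: 7
  H: 14
  F: 1
  N: 1
  O: 1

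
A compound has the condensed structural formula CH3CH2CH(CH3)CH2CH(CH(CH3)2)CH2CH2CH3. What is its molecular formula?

Element totals:
  C: 12
  H: 26

C12H26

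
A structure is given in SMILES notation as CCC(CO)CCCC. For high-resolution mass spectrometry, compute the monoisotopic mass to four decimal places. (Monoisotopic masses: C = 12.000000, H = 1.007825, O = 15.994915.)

130.1358

Atom tally by fragment:
  CH3 → C:1 H:3
  CH2 → C:1 H:2
  CH(CH2OH) → C:2 H:4 O:1
  CH2 → C:1 H:2
  CH2 → C:1 H:2
  CH2 → C:1 H:2
  CH3 → C:1 H:3
Element totals:
  C: 8
  H: 18
  O: 1
Molecular formula: C8H18O.
  M = 8(12.0) + 18(1.007825) + 15.994915
    = 96.000000 + 18.140850 + 15.994915 = 130.135765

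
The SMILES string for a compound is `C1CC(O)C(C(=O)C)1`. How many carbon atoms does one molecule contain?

Atom tally by fragment:
  cyclobutane ring core → C:4 H:8
  (− 2 ring H displaced by substituents)
  + OH → O:1 H:1
  + COCH3 → C:2 H:3 O:1
Element totals:
  C: 6
  H: 10
  O: 2

6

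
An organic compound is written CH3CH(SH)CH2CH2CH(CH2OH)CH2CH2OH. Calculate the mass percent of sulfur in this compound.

17.98%

Atom tally by fragment:
  CH3 → C:1 H:3
  CH(SH) → C:1 H:2 S:1
  CH2 → C:1 H:2
  CH2 → C:1 H:2
  CH(CH2OH) → C:2 H:4 O:1
  CH2CH2OH → C:2 H:5 O:1
Element totals:
  C: 8
  H: 18
  O: 2
  S: 1
Molecular formula: C8H18O2S.
Molar mass = 178.290 g/mol.
Mass from S: 1 × 32.06 = 32.060 g/mol.
%S = 32.060 / 178.290 × 100 = 17.98%.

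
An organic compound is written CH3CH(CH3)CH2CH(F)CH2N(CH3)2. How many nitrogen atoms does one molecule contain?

Element totals:
  C: 8
  H: 18
  F: 1
  N: 1

1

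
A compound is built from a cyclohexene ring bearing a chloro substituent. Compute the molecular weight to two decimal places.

Atom tally by fragment:
  cyclohexene ring core → C:6 H:10
  (− 1 ring H displaced by substituents)
  + Cl → Cl:1
Element totals:
  C: 6
  H: 9
  Cl: 1
Molecular formula: C6H9Cl.
  M = 6(12.011) + 9(1.008) + 35.45
    = 72.066 + 9.072 + 35.450 = 116.588

116.59 g/mol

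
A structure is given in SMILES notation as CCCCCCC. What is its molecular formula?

C7H16

Atom tally by fragment:
  CH3 → C:1 H:3
  CH2 → C:1 H:2
  CH2 → C:1 H:2
  CH2 → C:1 H:2
  CH2 → C:1 H:2
  CH2 → C:1 H:2
  CH3 → C:1 H:3
Element totals:
  C: 7
  H: 16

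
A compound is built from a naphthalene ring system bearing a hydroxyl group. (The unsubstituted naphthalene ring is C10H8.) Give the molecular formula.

Atom tally by fragment:
  naphthalene ring system core → C:10 H:8
  (− 1 ring H displaced by substituents)
  + OH → O:1 H:1
Element totals:
  C: 10
  H: 8
  O: 1

C10H8O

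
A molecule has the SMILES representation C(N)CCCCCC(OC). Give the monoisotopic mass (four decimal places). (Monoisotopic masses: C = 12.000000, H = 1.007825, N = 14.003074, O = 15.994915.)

Atom tally by fragment:
  H2NCH2 → C:1 H:4 N:1
  CH2 → C:1 H:2
  CH2 → C:1 H:2
  CH2 → C:1 H:2
  CH2 → C:1 H:2
  CH2 → C:1 H:2
  CH2OCH3 → C:2 H:5 O:1
Element totals:
  C: 8
  H: 19
  N: 1
  O: 1
Molecular formula: C8H19NO.
  M = 8(12.0) + 19(1.007825) + 14.003074 + 15.994915
    = 96.000000 + 19.148675 + 14.003074 + 15.994915 = 145.146664

145.1467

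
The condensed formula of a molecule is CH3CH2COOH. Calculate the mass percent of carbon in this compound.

Atom tally by fragment:
  CH3 → C:1 H:3
  CH2COOH → C:2 H:3 O:2
Element totals:
  C: 3
  H: 6
  O: 2
Molecular formula: C3H6O2.
Molar mass = 74.079 g/mol.
Mass from C: 3 × 12.011 = 36.033 g/mol.
%C = 36.033 / 74.079 × 100 = 48.64%.

48.64%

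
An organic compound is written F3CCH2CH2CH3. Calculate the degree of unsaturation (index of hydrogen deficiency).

0

Atom tally by fragment:
  F3CCH2 → C:2 H:2 F:3
  CH2 → C:1 H:2
  CH3 → C:1 H:3
Element totals:
  C: 4
  H: 7
  F: 3
Molecular formula: C4H7F3.
DoU = (2C + 2 + N − H − X) / 2 = (2·4 + 2 + 0 − 7 − 3) / 2 = 0.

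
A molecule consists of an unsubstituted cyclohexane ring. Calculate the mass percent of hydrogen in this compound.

14.37%

Atom tally by fragment:
  cyclohexane ring core → C:6 H:12
Element totals:
  C: 6
  H: 12
Molecular formula: C6H12.
Molar mass = 84.162 g/mol.
Mass from H: 12 × 1.008 = 12.096 g/mol.
%H = 12.096 / 84.162 × 100 = 14.37%.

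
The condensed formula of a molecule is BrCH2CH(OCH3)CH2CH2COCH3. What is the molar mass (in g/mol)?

209.08 g/mol

Element totals:
  C: 7
  H: 13
  Br: 1
  O: 2
Molecular formula: C7H13BrO2.
  M = 7(12.011) + 13(1.008) + 79.904 + 2(15.999)
    = 84.077 + 13.104 + 79.904 + 31.998 = 209.083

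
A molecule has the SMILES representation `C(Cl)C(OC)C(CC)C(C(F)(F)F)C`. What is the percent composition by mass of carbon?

46.46%

Atom tally by fragment:
  ClCH2 → C:1 H:2 Cl:1
  CH(OCH3) → C:2 H:4 O:1
  CH(C2H5) → C:3 H:6
  CH(CF3) → C:2 H:1 F:3
  CH3 → C:1 H:3
Element totals:
  C: 9
  H: 16
  Cl: 1
  F: 3
  O: 1
Molecular formula: C9H16ClF3O.
Molar mass = 232.670 g/mol.
Mass from C: 9 × 12.011 = 108.099 g/mol.
%C = 108.099 / 232.670 × 100 = 46.46%.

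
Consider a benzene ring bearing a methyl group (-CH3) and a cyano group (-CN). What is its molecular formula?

Atom tally by fragment:
  benzene ring core → C:6 H:6
  (− 2 ring H displaced by substituents)
  + CH3 → C:1 H:3
  + CN → C:1 N:1
Element totals:
  C: 8
  H: 7
  N: 1

C8H7N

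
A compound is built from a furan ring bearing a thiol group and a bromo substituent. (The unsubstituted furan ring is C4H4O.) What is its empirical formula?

C4H3BrOS

Atom tally by fragment:
  furan ring core → C:4 H:4 O:1
  (− 2 ring H displaced by substituents)
  + SH → S:1 H:1
  + Br → Br:1
Element totals:
  C: 4
  H: 3
  Br: 1
  O: 1
  S: 1
Molecular formula: C4H3BrOS.
gcd of subscripts (1, 4, 3, 1, 1) = 1, so the empirical formula equals the molecular formula.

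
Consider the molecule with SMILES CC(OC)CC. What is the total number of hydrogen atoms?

Atom tally by fragment:
  CH3 → C:1 H:3
  CH(OCH3) → C:2 H:4 O:1
  CH2 → C:1 H:2
  CH3 → C:1 H:3
Element totals:
  C: 5
  H: 12
  O: 1

12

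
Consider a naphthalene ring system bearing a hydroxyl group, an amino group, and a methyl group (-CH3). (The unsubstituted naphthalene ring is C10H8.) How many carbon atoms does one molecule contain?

Atom tally by fragment:
  naphthalene ring system core → C:10 H:8
  (− 3 ring H displaced by substituents)
  + OH → O:1 H:1
  + NH2 → N:1 H:2
  + CH3 → C:1 H:3
Element totals:
  C: 11
  H: 11
  N: 1
  O: 1

11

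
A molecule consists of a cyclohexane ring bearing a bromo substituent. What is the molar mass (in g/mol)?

Atom tally by fragment:
  cyclohexane ring core → C:6 H:12
  (− 1 ring H displaced by substituents)
  + Br → Br:1
Element totals:
  C: 6
  H: 11
  Br: 1
Molecular formula: C6H11Br.
  M = 6(12.011) + 11(1.008) + 79.904
    = 72.066 + 11.088 + 79.904 = 163.058

163.06 g/mol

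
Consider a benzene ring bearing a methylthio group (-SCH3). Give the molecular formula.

Atom tally by fragment:
  benzene ring core → C:6 H:6
  (− 1 ring H displaced by substituents)
  + SCH3 → C:1 H:3 S:1
Element totals:
  C: 7
  H: 8
  S: 1

C7H8S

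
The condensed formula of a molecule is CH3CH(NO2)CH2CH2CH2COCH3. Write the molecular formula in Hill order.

C7H13NO3

Atom tally by fragment:
  CH3 → C:1 H:3
  CH(NO2) → C:1 H:1 N:1 O:2
  CH2 → C:1 H:2
  CH2 → C:1 H:2
  CH2COCH3 → C:3 H:5 O:1
Element totals:
  C: 7
  H: 13
  N: 1
  O: 3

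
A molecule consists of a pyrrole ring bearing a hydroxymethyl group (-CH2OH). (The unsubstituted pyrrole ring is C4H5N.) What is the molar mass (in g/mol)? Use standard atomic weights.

97.12 g/mol

Atom tally by fragment:
  pyrrole ring core → C:4 H:5 N:1
  (− 1 ring H displaced by substituents)
  + CH2OH → C:1 H:3 O:1
Element totals:
  C: 5
  H: 7
  N: 1
  O: 1
Molecular formula: C5H7NO.
  M = 5(12.011) + 7(1.008) + 14.007 + 15.999
    = 60.055 + 7.056 + 14.007 + 15.999 = 97.117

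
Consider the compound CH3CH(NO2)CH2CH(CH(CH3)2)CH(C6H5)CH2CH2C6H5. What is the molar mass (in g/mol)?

339.48 g/mol

Element totals:
  C: 22
  H: 29
  N: 1
  O: 2
Molecular formula: C22H29NO2.
  M = 22(12.011) + 29(1.008) + 14.007 + 2(15.999)
    = 264.242 + 29.232 + 14.007 + 31.998 = 339.479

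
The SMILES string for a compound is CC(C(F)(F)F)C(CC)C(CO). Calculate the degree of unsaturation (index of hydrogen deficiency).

Atom tally by fragment:
  CH3 → C:1 H:3
  CH(CF3) → C:2 H:1 F:3
  CH(C2H5) → C:3 H:6
  CH2CH2OH → C:2 H:5 O:1
Element totals:
  C: 8
  H: 15
  F: 3
  O: 1
Molecular formula: C8H15F3O.
DoU = (2C + 2 + N − H − X) / 2 = (2·8 + 2 + 0 − 15 − 3) / 2 = 0.

0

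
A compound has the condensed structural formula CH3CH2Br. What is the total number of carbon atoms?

Atom tally by fragment:
  CH3 → C:1 H:3
  CH2Br → C:1 H:2 Br:1
Element totals:
  C: 2
  H: 5
  Br: 1

2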